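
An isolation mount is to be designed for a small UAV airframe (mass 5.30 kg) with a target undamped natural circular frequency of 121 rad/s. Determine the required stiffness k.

k = m·ω_n² = 5.30 × 121.0² = 5.30 × 14640 = 77600 N/m.

77600 N/m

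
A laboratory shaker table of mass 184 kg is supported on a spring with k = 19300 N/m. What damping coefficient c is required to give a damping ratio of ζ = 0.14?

c_c = 2√(k·m) = 2√(19300 × 184) = 3769 N·s/m.
c = ζ·c_c = 0.14 × 3769 = 527.6 N·s/m.

528 N·s/m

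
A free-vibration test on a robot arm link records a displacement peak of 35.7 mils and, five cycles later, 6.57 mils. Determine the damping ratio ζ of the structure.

Logarithmic decrement δ = (1/n)·ln(x₀/x_n) = (1/5)·ln(35.7/6.57) = (1/5)·ln(5.434) = 0.3385.
ζ = δ/√(4π² + δ²) = 0.3385/√(39.48 + 0.115) = 0.3385/6.292 = 0.05380.

0.0538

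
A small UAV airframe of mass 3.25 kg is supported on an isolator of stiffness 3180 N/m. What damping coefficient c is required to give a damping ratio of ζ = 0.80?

c_c = 2√(k·m) = 2√(3180 × 3.25) = 203.3 N·s/m.
c = ζ·c_c = 0.80 × 203.3 = 162.7 N·s/m.

163 N·s/m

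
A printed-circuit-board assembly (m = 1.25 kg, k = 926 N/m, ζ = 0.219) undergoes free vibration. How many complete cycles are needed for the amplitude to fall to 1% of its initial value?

Logarithmic decrement δ = 2πζ/√(1 − ζ²) = 2π × 0.2190/√(1 − 0.0480) = 1.410.
x_n/x₀ = e^(−nδ) ≤ 0.01; take ln: n ≥ ln(1/0.01)/δ = 4.605/1.410 = 3.265.
So 4 complete cycles are required.

4 cycles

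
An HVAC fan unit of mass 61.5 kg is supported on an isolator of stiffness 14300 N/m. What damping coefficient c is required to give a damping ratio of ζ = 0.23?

431 N·s/m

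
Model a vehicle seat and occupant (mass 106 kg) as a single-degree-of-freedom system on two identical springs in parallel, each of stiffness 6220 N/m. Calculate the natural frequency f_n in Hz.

Parallel springs add: k_eq = 2 × 6220 = 12440 N/m.
ω_n = √(k_eq/m) = √(12440/106) = √117.4 = 10.83 rad/s.
f_n = ω_n/(2π) = 10.83/6.283 = 1.724 Hz.

1.72 Hz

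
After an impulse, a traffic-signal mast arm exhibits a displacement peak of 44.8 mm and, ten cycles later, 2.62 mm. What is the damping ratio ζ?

0.0451

Logarithmic decrement δ = (1/n)·ln(x₀/x_n) = (1/10)·ln(44.8/2.62) = (1/10)·ln(17.10) = 0.2839.
ζ = δ/√(4π² + δ²) = 0.2839/√(39.48 + 0.0806) = 0.2839/6.290 = 0.04514.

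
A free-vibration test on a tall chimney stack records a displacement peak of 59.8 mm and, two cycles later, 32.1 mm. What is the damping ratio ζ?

0.0494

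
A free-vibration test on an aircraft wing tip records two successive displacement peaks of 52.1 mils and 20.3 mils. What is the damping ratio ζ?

0.148

Logarithmic decrement δ = (1/n)·ln(x₀/x_n) = (1/1)·ln(52.1/20.3) = (1/1)·ln(2.567) = 0.9425.
ζ = δ/√(4π² + δ²) = 0.9425/√(39.48 + 0.888) = 0.9425/6.353 = 0.1484.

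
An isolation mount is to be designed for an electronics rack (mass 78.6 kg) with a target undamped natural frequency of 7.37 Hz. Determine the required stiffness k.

ω_n = 2πf_n = 2π × 7.37 = 46.31 rad/s.
k = m·ω_n² = 78.6 × 46.31² = 78.6 × 2144 = 168500 N/m.

169000 N/m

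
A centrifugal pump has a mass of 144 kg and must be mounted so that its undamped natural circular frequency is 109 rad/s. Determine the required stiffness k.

1710000 N/m

k = m·ω_n² = 144 × 109.0² = 144 × 11880 = 1711000 N/m.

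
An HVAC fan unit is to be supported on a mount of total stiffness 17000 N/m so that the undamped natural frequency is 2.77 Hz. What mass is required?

ω_n = 2πf_n = 2π × 2.77 = 17.40 rad/s.
m = k/ω_n² = 17000/17.40² = 17000/302.9 = 56.12 kg.

56.1 kg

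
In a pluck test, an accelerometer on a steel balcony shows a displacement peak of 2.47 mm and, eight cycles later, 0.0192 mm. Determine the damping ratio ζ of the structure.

0.0962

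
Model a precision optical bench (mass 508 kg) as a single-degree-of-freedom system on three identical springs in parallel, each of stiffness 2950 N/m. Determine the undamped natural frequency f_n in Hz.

0.664 Hz

Parallel springs add: k_eq = 3 × 2950 = 8850 N/m.
ω_n = √(k_eq/m) = √(8850/508) = √17.42 = 4.174 rad/s.
f_n = ω_n/(2π) = 4.174/6.283 = 0.6643 Hz.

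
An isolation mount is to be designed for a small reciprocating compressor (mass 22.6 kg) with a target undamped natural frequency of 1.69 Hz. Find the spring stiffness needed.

2550 N/m

ω_n = 2πf_n = 2π × 1.69 = 10.62 rad/s.
k = m·ω_n² = 22.6 × 10.62² = 22.6 × 112.8 = 2548 N/m.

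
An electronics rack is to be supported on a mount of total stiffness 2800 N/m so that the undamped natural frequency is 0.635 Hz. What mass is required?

176 kg

ω_n = 2πf_n = 2π × 0.635 = 3.990 rad/s.
m = k/ω_n² = 2800/3.990² = 2800/15.92 = 175.9 kg.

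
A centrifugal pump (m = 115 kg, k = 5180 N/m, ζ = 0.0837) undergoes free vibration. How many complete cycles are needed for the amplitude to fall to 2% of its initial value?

8 cycles

Logarithmic decrement δ = 2πζ/√(1 − ζ²) = 2π × 0.08370/√(1 − 0.00701) = 0.5278.
x_n/x₀ = e^(−nδ) ≤ 0.02; take ln: n ≥ ln(1/0.02)/δ = 3.912/0.5278 = 7.413.
So 8 complete cycles are required.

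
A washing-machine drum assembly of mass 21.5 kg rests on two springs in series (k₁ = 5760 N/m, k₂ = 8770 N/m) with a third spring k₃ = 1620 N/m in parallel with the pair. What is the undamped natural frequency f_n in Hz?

2.45 Hz

Series pair: k_s = k₁k₂/(k₁+k₂) = (5760)(8770)/(5760 + 8770) = 3477 N/m. In parallel with k₃: k_eq = 3477 + 1620 = 5097 N/m.
ω_n = √(k_eq/m) = √(5097/21.5) = √237.1 = 15.40 rad/s.
f_n = ω_n/(2π) = 15.40/6.283 = 2.450 Hz.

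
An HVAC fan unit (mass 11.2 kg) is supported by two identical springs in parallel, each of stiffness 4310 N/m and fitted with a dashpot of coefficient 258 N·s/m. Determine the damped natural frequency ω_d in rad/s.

Parallel springs add: k_eq = 2 × 4310 = 8620 N/m.
ω_n = √(k_eq/m) = √(8620/11.2) = 27.74 rad/s.
Critical damping c_c = 2√(k_eq·m) = 2√(8620 × 11.2) = 621.4 N·s/m, so ζ = c/c_c = 258/621.4 = 0.4152.
ω_d = ω_n√(1 − ζ²) = 27.74 × √(1 − 0.172) = 25.24 rad/s.

25.2 rad/s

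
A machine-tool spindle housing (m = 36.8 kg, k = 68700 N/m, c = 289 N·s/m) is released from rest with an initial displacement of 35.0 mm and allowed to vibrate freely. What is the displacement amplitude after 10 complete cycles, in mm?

0.113 mm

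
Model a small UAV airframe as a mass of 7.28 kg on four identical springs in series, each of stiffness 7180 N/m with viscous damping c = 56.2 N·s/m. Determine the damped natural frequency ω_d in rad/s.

Series springs: 1/k_eq = 4/7180, so k_eq = 7180/4 = 1795 N/m.
ω_n = √(k_eq/m) = √(1795/7.28) = 15.70 rad/s.
Critical damping c_c = 2√(k_eq·m) = 2√(1795 × 7.28) = 228.6 N·s/m, so ζ = c/c_c = 56.2/228.6 = 0.2458.
ω_d = ω_n√(1 − ζ²) = 15.70 × √(1 − 0.0604) = 15.22 rad/s.

15.2 rad/s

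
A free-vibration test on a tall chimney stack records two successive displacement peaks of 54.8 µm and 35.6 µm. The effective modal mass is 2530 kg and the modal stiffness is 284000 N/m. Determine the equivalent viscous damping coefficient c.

Logarithmic decrement δ = (1/n)·ln(x₀/x_n) = (1/1)·ln(54.8/35.6) = (1/1)·ln(1.539) = 0.4313.
ζ = δ/√(4π² + δ²) = 0.4313/√(39.48 + 0.186) = 0.4313/6.298 = 0.06849.
c = ζ · 2√(km) = 0.06849 × 2√(284000 × 2530) = 0.06849 × 53610 = 3672 N·s/m.

3670 N·s/m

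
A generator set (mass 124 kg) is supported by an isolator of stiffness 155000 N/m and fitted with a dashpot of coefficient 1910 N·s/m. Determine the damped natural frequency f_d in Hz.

5.49 Hz

ω_n = √(k/m) = √(155000/124) = 35.36 rad/s.
Critical damping c_c = 2√(k·m) = 2√(155000 × 124) = 8768 N·s/m, so ζ = c/c_c = 1910/8768 = 0.2178.
ω_d = ω_n√(1 − ζ²) = 35.36 × √(1 − 0.0475) = 34.51 rad/s.
f_d = ω_d/(2π) = 5.492 Hz.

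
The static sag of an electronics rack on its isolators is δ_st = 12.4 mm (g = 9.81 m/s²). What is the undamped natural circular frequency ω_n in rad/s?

ω_n = √(g/δ_st) = √(9.81/0.0124) = √791.1 = 28.13 rad/s.

28.1 rad/s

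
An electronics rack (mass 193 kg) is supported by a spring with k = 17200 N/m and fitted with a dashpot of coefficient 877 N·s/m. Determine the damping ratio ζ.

ω_n = √(k/m) = √(17200/193) = 9.440 rad/s.
Critical damping c_c = 2√(k·m) = 2√(17200 × 193) = 3644 N·s/m, so ζ = c/c_c = 877/3644 = 0.2407.

0.241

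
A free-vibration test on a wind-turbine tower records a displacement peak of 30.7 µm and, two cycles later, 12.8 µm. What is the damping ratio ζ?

0.0694

Logarithmic decrement δ = (1/n)·ln(x₀/x_n) = (1/2)·ln(30.7/12.8) = (1/2)·ln(2.398) = 0.4374.
ζ = δ/√(4π² + δ²) = 0.4374/√(39.48 + 0.191) = 0.4374/6.298 = 0.06945.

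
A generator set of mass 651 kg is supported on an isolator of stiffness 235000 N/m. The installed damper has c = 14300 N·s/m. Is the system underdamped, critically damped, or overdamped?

c_c = 2√(k·m) = 24740 N·s/m; ζ = c/c_c = 14300/24740 = 0.578.
Since ζ < 1 the system is underdamped.

underdamped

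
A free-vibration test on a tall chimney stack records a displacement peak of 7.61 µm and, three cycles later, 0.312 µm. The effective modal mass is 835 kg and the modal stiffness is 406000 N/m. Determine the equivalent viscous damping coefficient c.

Logarithmic decrement δ = (1/n)·ln(x₀/x_n) = (1/3)·ln(7.61/0.312) = (1/3)·ln(24.39) = 1.065.
ζ = δ/√(4π² + δ²) = 1.065/√(39.48 + 1.13) = 1.065/6.373 = 0.1671.
c = ζ · 2√(km) = 0.1671 × 2√(406000 × 835) = 0.1671 × 36820 = 6152 N·s/m.

6150 N·s/m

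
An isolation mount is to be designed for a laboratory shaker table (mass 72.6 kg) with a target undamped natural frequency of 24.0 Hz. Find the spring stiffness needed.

ω_n = 2πf_n = 2π × 24.0 = 150.8 rad/s.
k = m·ω_n² = 72.6 × 150.8² = 72.6 × 22740 = 1651000 N/m.

1650000 N/m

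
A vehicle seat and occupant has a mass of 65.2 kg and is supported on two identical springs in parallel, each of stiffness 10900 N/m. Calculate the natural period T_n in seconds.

Parallel springs add: k_eq = 2 × 10900 = 21800 N/m.
ω_n = √(k_eq/m) = √(21800/65.2) = √334.4 = 18.29 rad/s.
T_n = 2π/ω_n = 6.283/18.29 = 0.3436 s.

0.344 s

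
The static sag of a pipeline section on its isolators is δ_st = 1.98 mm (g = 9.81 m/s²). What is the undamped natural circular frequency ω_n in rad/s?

ω_n = √(g/δ_st) = √(9.81/0.00198) = √4955 = 70.39 rad/s.

70.4 rad/s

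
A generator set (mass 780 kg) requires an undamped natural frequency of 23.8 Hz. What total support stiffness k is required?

ω_n = 2πf_n = 2π × 23.8 = 149.5 rad/s.
k = m·ω_n² = 780 × 149.5² = 780 × 22360 = 17440000 N/m.

17400000 N/m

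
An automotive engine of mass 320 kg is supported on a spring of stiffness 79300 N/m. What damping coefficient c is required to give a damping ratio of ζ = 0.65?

c_c = 2√(k·m) = 2√(79300 × 320) = 10070 N·s/m.
c = ζ·c_c = 0.65 × 10070 = 6549 N·s/m.

6550 N·s/m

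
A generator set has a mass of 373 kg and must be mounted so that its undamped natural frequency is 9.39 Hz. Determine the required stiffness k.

1300000 N/m

ω_n = 2πf_n = 2π × 9.39 = 59.00 rad/s.
k = m·ω_n² = 373 × 59.00² = 373 × 3481 = 1298000 N/m.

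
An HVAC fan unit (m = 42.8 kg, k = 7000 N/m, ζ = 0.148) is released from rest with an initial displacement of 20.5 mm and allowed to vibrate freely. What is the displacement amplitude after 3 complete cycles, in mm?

Logarithmic decrement δ = 2πζ/√(1 − ζ²) = 2π × 0.1480/√(1 − 0.0219) = 0.9403.
After n cycles, x_n/x₀ = e^(−nδ), so x_3 = 20.5 × e^(−3 × 0.9403) = 20.5 × 0.05956 = 1.221 mm.

1.22 mm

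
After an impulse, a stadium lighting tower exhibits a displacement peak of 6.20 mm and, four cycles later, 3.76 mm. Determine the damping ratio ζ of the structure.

0.0199

Logarithmic decrement δ = (1/n)·ln(x₀/x_n) = (1/4)·ln(6.20/3.76) = (1/4)·ln(1.649) = 0.1250.
ζ = δ/√(4π² + δ²) = 0.1250/√(39.48 + 0.0156) = 0.1250/6.284 = 0.01990.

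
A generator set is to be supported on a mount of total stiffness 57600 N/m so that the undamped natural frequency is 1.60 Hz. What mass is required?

570 kg

ω_n = 2πf_n = 2π × 1.60 = 10.05 rad/s.
m = k/ω_n² = 57600/10.05² = 57600/101.1 = 569.9 kg.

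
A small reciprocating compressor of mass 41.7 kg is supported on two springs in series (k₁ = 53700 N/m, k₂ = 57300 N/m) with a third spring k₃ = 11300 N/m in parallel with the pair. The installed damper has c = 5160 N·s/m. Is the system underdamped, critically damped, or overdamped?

overdamped

Series pair: k_s = k₁k₂/(k₁+k₂) = (53700)(57300)/(53700 + 57300) = 27720 N/m. In parallel with k₃: k_eq = 27720 + 11300 = 39020 N/m.
c_c = 2√(k_eq·m) = 2551 N·s/m; ζ = c/c_c = 5160/2551 = 2.02.
Since ζ > 1 the system is overdamped.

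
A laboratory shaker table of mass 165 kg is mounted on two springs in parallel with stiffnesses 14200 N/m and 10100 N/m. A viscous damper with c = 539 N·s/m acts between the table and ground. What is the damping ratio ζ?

0.135

Parallel springs add: k_eq = 14200 + 10100 = 24300 N/m.
ω_n = √(k_eq/m) = √(24300/165) = 12.14 rad/s.
Critical damping c_c = 2√(k_eq·m) = 2√(24300 × 165) = 4005 N·s/m, so ζ = c/c_c = 539/4005 = 0.1346.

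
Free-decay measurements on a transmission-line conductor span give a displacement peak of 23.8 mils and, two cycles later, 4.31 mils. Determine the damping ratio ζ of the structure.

0.135

Logarithmic decrement δ = (1/n)·ln(x₀/x_n) = (1/2)·ln(23.8/4.31) = (1/2)·ln(5.522) = 0.8544.
ζ = δ/√(4π² + δ²) = 0.8544/√(39.48 + 0.730) = 0.8544/6.341 = 0.1347.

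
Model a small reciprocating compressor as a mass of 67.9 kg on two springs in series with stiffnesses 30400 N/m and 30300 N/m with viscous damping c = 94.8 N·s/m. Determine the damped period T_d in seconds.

0.421 s

Series springs: 1/k_eq = 1/30400 + 1/30300 = 6.590×10^-5, so k_eq = 15170 N/m.
ω_n = √(k_eq/m) = √(15170/67.9) = 14.95 rad/s.
Critical damping c_c = 2√(k_eq·m) = 2√(15170 × 67.9) = 2030 N·s/m, so ζ = c/c_c = 94.8/2030 = 0.04670.
ω_d = ω_n√(1 − ζ²) = 14.95 × √(1 − 0.00218) = 14.93 rad/s.
T_d = 2π/ω_d = 0.4208 s.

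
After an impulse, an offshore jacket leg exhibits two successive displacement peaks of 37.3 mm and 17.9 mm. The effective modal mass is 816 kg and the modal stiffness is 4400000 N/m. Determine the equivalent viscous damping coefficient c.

13900 N·s/m

Logarithmic decrement δ = (1/n)·ln(x₀/x_n) = (1/1)·ln(37.3/17.9) = (1/1)·ln(2.084) = 0.7342.
ζ = δ/√(4π² + δ²) = 0.7342/√(39.48 + 0.539) = 0.7342/6.326 = 0.1161.
c = ζ · 2√(km) = 0.1161 × 2√(4400000 × 816) = 0.1161 × 119800 = 13910 N·s/m.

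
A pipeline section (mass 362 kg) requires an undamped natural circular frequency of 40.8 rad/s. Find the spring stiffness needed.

k = m·ω_n² = 362 × 40.80² = 362 × 1665 = 602600 N/m.

603000 N/m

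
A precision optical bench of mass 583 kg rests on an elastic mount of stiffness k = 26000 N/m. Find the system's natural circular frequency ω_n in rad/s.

6.68 rad/s

ω_n = √(k/m) = √(26000/583) = √44.60 = 6.678 rad/s.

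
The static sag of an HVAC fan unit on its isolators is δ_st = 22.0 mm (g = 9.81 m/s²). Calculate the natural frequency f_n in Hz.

ω_n = √(g/δ_st) = √(9.81/0.0220) = √445.9 = 21.12 rad/s.
f_n = ω_n/(2π) = 21.12/6.283 = 3.361 Hz.

3.36 Hz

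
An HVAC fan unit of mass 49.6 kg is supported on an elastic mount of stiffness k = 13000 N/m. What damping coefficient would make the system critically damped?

c_c = 2√(k·m) = 2√(13000 × 49.6) = 2 × 803.0 = 1606 N·s/m.

1610 N·s/m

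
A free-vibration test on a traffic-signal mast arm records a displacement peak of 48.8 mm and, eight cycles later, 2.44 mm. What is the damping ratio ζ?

Logarithmic decrement δ = (1/n)·ln(x₀/x_n) = (1/8)·ln(48.8/2.44) = (1/8)·ln(20.00) = 0.3745.
ζ = δ/√(4π² + δ²) = 0.3745/√(39.48 + 0.140) = 0.3745/6.294 = 0.05949.

0.0595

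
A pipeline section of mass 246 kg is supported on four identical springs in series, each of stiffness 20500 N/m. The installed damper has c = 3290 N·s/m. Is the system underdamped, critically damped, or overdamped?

overdamped

Series springs: 1/k_eq = 4/20500, so k_eq = 20500/4 = 5125 N/m.
c_c = 2√(k_eq·m) = 2246 N·s/m; ζ = c/c_c = 3290/2246 = 1.47.
Since ζ > 1 the system is overdamped.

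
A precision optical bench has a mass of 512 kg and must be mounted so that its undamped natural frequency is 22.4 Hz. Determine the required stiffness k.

ω_n = 2πf_n = 2π × 22.4 = 140.7 rad/s.
k = m·ω_n² = 512 × 140.7² = 512 × 19810 = 10140000 N/m.

10100000 N/m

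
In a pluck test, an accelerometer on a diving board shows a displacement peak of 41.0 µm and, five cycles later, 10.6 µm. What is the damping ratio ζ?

Logarithmic decrement δ = (1/n)·ln(x₀/x_n) = (1/5)·ln(41.0/10.6) = (1/5)·ln(3.868) = 0.2705.
ζ = δ/√(4π² + δ²) = 0.2705/√(39.48 + 0.0732) = 0.2705/6.289 = 0.04302.

0.0430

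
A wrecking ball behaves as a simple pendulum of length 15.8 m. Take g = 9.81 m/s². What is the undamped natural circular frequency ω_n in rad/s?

For a simple pendulum ω_n = √(g/L) = √(9.81/15.8) = √0.6209 = 0.7880 rad/s.

0.788 rad/s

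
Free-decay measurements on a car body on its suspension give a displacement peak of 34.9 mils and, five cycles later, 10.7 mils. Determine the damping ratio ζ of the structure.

0.0376

Logarithmic decrement δ = (1/n)·ln(x₀/x_n) = (1/5)·ln(34.9/10.7) = (1/5)·ln(3.262) = 0.2364.
ζ = δ/√(4π² + δ²) = 0.2364/√(39.48 + 0.0559) = 0.2364/6.288 = 0.03761.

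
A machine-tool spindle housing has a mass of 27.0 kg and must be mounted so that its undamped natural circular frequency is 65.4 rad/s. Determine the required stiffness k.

115000 N/m

k = m·ω_n² = 27.0 × 65.40² = 27.0 × 4277 = 115500 N/m.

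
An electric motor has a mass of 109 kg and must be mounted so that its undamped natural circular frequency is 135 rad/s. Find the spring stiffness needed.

k = m·ω_n² = 109 × 135.0² = 109 × 18220 = 1987000 N/m.

1990000 N/m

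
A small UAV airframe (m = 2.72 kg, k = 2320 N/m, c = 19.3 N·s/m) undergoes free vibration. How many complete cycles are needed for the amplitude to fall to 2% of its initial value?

ζ = c/(2√(km)) = 19.3/(2√(2320 × 2.72)) = 19.3/158.9 = 0.1215.
Logarithmic decrement δ = 2πζ/√(1 − ζ²) = 2π × 0.1215/√(1 − 0.0148) = 0.7690.
x_n/x₀ = e^(−nδ) ≤ 0.02; take ln: n ≥ ln(1/0.02)/δ = 3.912/0.7690 = 5.087.
So 6 complete cycles are required.

6 cycles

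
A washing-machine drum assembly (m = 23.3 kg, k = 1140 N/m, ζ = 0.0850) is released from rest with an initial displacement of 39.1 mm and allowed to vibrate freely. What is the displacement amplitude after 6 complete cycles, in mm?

1.57 mm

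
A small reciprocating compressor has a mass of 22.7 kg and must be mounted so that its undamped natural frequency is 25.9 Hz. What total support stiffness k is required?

ω_n = 2πf_n = 2π × 25.9 = 162.7 rad/s.
k = m·ω_n² = 22.7 × 162.7² = 22.7 × 26480 = 601200 N/m.

601000 N/m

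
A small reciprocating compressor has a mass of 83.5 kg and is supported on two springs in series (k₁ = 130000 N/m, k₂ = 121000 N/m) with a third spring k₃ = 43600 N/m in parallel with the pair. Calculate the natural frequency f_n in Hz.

Series pair: k_s = k₁k₂/(k₁+k₂) = (130000)(121000)/(130000 + 121000) = 62670 N/m. In parallel with k₃: k_eq = 62670 + 43600 = 106300 N/m.
ω_n = √(k_eq/m) = √(106300/83.5) = √1273 = 35.67 rad/s.
f_n = ω_n/(2π) = 35.67/6.283 = 5.678 Hz.

5.68 Hz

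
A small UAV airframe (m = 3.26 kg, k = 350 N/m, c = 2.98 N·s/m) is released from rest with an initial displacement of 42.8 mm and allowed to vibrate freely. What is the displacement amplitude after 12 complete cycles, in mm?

ζ = c/(2√(km)) = 2.98/(2√(350 × 3.26)) = 2.98/67.56 = 0.04411.
Logarithmic decrement δ = 2πζ/√(1 − ζ²) = 2π × 0.04411/√(1 − 0.00195) = 0.2774.
After n cycles, x_n/x₀ = e^(−nδ), so x_12 = 42.8 × e^(−12 × 0.2774) = 42.8 × 0.03583 = 1.533 mm.

1.53 mm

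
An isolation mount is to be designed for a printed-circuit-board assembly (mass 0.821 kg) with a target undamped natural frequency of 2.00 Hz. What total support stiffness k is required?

130 N/m

ω_n = 2πf_n = 2π × 2.00 = 12.57 rad/s.
k = m·ω_n² = 0.821 × 12.57² = 0.821 × 157.9 = 129.6 N/m.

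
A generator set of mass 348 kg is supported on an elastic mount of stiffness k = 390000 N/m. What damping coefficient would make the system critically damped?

23300 N·s/m

c_c = 2√(k·m) = 2√(390000 × 348) = 2 × 11650 = 23300 N·s/m.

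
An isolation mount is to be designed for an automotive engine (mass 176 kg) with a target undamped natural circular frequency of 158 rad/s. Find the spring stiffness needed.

4390000 N/m

k = m·ω_n² = 176 × 158.0² = 176 × 24960 = 4394000 N/m.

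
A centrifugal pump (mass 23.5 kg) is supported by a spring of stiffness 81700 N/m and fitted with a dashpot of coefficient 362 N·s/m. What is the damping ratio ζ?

ω_n = √(k/m) = √(81700/23.5) = 58.96 rad/s.
Critical damping c_c = 2√(k·m) = 2√(81700 × 23.5) = 2771 N·s/m, so ζ = c/c_c = 362/2771 = 0.1306.

0.131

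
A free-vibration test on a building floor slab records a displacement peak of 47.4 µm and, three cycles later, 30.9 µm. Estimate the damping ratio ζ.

Logarithmic decrement δ = (1/n)·ln(x₀/x_n) = (1/3)·ln(47.4/30.9) = (1/3)·ln(1.534) = 0.1426.
ζ = δ/√(4π² + δ²) = 0.1426/√(39.48 + 0.0203) = 0.1426/6.285 = 0.02269.

0.0227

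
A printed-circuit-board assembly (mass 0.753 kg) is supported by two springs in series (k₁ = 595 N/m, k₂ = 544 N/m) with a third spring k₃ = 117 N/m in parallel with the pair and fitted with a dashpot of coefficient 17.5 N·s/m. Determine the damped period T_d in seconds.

Series pair: k_s = k₁k₂/(k₁+k₂) = (595)(544)/(595 + 544) = 284.2 N/m. In parallel with k₃: k_eq = 284.2 + 117 = 401.2 N/m.
ω_n = √(k_eq/m) = √(401.2/0.753) = 23.08 rad/s.
Critical damping c_c = 2√(k_eq·m) = 2√(401.2 × 0.753) = 34.76 N·s/m, so ζ = c/c_c = 17.5/34.76 = 0.5034.
ω_d = ω_n√(1 − ζ²) = 23.08 × √(1 − 0.253) = 19.94 rad/s.
T_d = 2π/ω_d = 0.3150 s.

0.315 s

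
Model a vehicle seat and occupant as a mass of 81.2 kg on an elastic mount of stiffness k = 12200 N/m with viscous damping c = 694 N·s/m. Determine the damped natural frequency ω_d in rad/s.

11.5 rad/s

ω_n = √(k/m) = √(12200/81.2) = 12.26 rad/s.
Critical damping c_c = 2√(k·m) = 2√(12200 × 81.2) = 1991 N·s/m, so ζ = c/c_c = 694/1991 = 0.3486.
ω_d = ω_n√(1 − ζ²) = 12.26 × √(1 − 0.122) = 11.49 rad/s.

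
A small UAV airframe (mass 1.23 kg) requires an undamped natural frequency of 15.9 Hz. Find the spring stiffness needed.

ω_n = 2πf_n = 2π × 15.9 = 99.90 rad/s.
k = m·ω_n² = 1.23 × 99.90² = 1.23 × 9981 = 12280 N/m.

12300 N/m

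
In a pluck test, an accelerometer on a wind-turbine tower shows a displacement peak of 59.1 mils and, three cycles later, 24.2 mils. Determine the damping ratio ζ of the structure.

0.0473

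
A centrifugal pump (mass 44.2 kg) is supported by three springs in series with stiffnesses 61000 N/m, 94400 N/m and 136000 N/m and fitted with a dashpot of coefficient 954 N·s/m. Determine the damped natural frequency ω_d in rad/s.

Series springs: 1/k_eq = 1/61000 + 1/94400 + 1/136000 = 3.434×10^-5, so k_eq = 29120 N/m.
ω_n = √(k_eq/m) = √(29120/44.2) = 25.67 rad/s.
Critical damping c_c = 2√(k_eq·m) = 2√(29120 × 44.2) = 2269 N·s/m, so ζ = c/c_c = 954/2269 = 0.4204.
ω_d = ω_n√(1 − ζ²) = 25.67 × √(1 − 0.177) = 23.29 rad/s.

23.3 rad/s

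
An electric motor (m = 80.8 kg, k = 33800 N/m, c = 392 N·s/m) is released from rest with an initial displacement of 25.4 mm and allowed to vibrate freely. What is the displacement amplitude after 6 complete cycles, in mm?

ζ = c/(2√(km)) = 392/(2√(33800 × 80.8)) = 392/3305 = 0.1186.
Logarithmic decrement δ = 2πζ/√(1 − ζ²) = 2π × 0.1186/√(1 − 0.0141) = 0.7505.
After n cycles, x_n/x₀ = e^(−nδ), so x_6 = 25.4 × e^(−6 × 0.7505) = 25.4 × 0.01108 = 0.2813 mm.

0.281 mm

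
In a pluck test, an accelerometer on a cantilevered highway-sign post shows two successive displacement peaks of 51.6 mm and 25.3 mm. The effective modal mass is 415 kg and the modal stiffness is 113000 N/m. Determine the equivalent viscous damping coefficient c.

Logarithmic decrement δ = (1/n)·ln(x₀/x_n) = (1/1)·ln(51.6/25.3) = (1/1)·ln(2.040) = 0.7127.
ζ = δ/√(4π² + δ²) = 0.7127/√(39.48 + 0.508) = 0.7127/6.323 = 0.1127.
c = ζ · 2√(km) = 0.1127 × 2√(113000 × 415) = 0.1127 × 13700 = 1544 N·s/m.

1540 N·s/m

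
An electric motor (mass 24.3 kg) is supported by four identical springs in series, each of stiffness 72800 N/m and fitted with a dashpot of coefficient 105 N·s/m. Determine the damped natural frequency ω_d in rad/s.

Series springs: 1/k_eq = 4/72800, so k_eq = 72800/4 = 18200 N/m.
ω_n = √(k_eq/m) = √(18200/24.3) = 27.37 rad/s.
Critical damping c_c = 2√(k_eq·m) = 2√(18200 × 24.3) = 1330 N·s/m, so ζ = c/c_c = 105/1330 = 0.07894.
ω_d = ω_n√(1 − ζ²) = 27.37 × √(1 − 0.00623) = 27.28 rad/s.

27.3 rad/s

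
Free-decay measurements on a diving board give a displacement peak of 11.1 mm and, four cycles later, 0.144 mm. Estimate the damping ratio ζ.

0.170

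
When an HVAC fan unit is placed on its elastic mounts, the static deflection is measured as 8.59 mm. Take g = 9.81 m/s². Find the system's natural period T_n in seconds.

ω_n = √(g/δ_st) = √(9.81/0.00859) = √1142 = 33.79 rad/s.
T_n = 2π/ω_n = 6.283/33.79 = 0.1859 s.

0.186 s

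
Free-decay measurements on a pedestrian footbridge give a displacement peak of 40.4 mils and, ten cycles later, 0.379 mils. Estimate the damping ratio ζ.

0.0741

Logarithmic decrement δ = (1/n)·ln(x₀/x_n) = (1/10)·ln(40.4/0.379) = (1/10)·ln(106.6) = 0.4669.
ζ = δ/√(4π² + δ²) = 0.4669/√(39.48 + 0.218) = 0.4669/6.301 = 0.07411.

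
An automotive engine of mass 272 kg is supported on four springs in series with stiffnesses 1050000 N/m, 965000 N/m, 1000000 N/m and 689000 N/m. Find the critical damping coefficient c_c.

15700 N·s/m

Series springs: 1/k_eq = 1/1050000 + 1/965000 + 1/1000000 + 1/689000 = 4.440×10^-6, so k_eq = 225200 N/m.
c_c = 2√(k_eq·m) = 2√(225200 × 272) = 2 × 7827 = 15650 N·s/m.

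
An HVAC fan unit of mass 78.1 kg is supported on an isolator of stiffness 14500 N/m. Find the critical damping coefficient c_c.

2130 N·s/m

c_c = 2√(k·m) = 2√(14500 × 78.1) = 2 × 1064 = 2128 N·s/m.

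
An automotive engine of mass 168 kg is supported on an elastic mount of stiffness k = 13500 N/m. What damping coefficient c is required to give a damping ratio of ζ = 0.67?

c_c = 2√(k·m) = 2√(13500 × 168) = 3012 N·s/m.
c = ζ·c_c = 0.67 × 3012 = 2018 N·s/m.

2020 N·s/m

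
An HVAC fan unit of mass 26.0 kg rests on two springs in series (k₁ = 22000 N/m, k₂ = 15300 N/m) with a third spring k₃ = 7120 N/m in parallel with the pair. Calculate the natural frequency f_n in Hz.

3.97 Hz

Series pair: k_s = k₁k₂/(k₁+k₂) = (22000)(15300)/(22000 + 15300) = 9024 N/m. In parallel with k₃: k_eq = 9024 + 7120 = 16140 N/m.
ω_n = √(k_eq/m) = √(16140/26.0) = √620.9 = 24.92 rad/s.
f_n = ω_n/(2π) = 24.92/6.283 = 3.966 Hz.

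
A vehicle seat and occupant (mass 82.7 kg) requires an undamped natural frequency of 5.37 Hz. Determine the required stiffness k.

ω_n = 2πf_n = 2π × 5.37 = 33.74 rad/s.
k = m·ω_n² = 82.7 × 33.74² = 82.7 × 1138 = 94150 N/m.

94100 N/m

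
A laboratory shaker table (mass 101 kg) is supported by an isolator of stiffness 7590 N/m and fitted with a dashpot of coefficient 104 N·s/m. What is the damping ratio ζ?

0.0594

ω_n = √(k/m) = √(7590/101) = 8.669 rad/s.
Critical damping c_c = 2√(k·m) = 2√(7590 × 101) = 1751 N·s/m, so ζ = c/c_c = 104/1751 = 0.05939.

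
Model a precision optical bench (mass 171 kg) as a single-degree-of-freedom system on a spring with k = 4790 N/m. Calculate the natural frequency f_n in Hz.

0.842 Hz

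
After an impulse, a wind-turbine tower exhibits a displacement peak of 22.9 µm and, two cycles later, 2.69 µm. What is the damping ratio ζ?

Logarithmic decrement δ = (1/n)·ln(x₀/x_n) = (1/2)·ln(22.9/2.69) = (1/2)·ln(8.513) = 1.071.
ζ = δ/√(4π² + δ²) = 1.071/√(39.48 + 1.15) = 1.071/6.374 = 0.1680.

0.168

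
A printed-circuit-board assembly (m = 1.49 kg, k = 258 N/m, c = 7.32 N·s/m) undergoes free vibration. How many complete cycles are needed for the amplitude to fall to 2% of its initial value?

ζ = c/(2√(km)) = 7.32/(2√(258 × 1.49)) = 7.32/39.21 = 0.1867.
Logarithmic decrement δ = 2πζ/√(1 − ζ²) = 2π × 0.1867/√(1 − 0.0348) = 1.194.
x_n/x₀ = e^(−nδ) ≤ 0.02; take ln: n ≥ ln(1/0.02)/δ = 3.912/1.194 = 3.277.
So 4 complete cycles are required.

4 cycles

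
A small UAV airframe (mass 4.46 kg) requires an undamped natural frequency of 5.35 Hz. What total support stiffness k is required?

ω_n = 2πf_n = 2π × 5.35 = 33.62 rad/s.
k = m·ω_n² = 4.46 × 33.62² = 4.46 × 1130 = 5040 N/m.

5040 N/m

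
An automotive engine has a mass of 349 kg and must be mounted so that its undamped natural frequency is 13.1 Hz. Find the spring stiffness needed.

2360000 N/m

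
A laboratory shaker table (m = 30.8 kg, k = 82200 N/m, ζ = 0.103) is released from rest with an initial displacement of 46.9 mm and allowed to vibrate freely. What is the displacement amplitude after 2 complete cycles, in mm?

Logarithmic decrement δ = 2πζ/√(1 − ζ²) = 2π × 0.1030/√(1 − 0.0106) = 0.6506.
After n cycles, x_n/x₀ = e^(−nδ), so x_2 = 46.9 × e^(−2 × 0.6506) = 46.9 × 0.2722 = 12.77 mm.

12.8 mm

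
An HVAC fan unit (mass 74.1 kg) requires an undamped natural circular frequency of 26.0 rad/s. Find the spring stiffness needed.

50100 N/m

k = m·ω_n² = 74.1 × 26.00² = 74.1 × 676.0 = 50090 N/m.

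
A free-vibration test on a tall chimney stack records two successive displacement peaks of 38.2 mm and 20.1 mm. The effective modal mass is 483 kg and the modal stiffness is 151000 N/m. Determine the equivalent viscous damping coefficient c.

Logarithmic decrement δ = (1/n)·ln(x₀/x_n) = (1/1)·ln(38.2/20.1) = (1/1)·ln(1.900) = 0.6421.
ζ = δ/√(4π² + δ²) = 0.6421/√(39.48 + 0.412) = 0.6421/6.316 = 0.1017.
c = ζ · 2√(km) = 0.1017 × 2√(151000 × 483) = 0.1017 × 17080 = 1736 N·s/m.

1740 N·s/m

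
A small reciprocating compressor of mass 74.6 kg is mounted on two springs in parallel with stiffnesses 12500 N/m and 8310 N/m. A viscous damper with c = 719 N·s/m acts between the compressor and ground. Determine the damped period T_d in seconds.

Parallel springs add: k_eq = 12500 + 8310 = 20810 N/m.
ω_n = √(k_eq/m) = √(20810/74.6) = 16.70 rad/s.
Critical damping c_c = 2√(k_eq·m) = 2√(20810 × 74.6) = 2492 N·s/m, so ζ = c/c_c = 719/2492 = 0.2885.
ω_d = ω_n√(1 − ζ²) = 16.70 × √(1 − 0.0833) = 15.99 rad/s.
T_d = 2π/ω_d = 0.3929 s.

0.393 s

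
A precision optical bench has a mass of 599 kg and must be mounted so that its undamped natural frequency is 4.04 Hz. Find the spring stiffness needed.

ω_n = 2πf_n = 2π × 4.04 = 25.38 rad/s.
k = m·ω_n² = 599 × 25.38² = 599 × 644.4 = 386000 N/m.

386000 N/m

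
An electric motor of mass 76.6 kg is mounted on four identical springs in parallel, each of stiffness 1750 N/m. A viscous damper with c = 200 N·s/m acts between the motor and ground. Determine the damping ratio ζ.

0.137

Parallel springs add: k_eq = 4 × 1750 = 7000 N/m.
ω_n = √(k_eq/m) = √(7000/76.6) = 9.559 rad/s.
Critical damping c_c = 2√(k_eq·m) = 2√(7000 × 76.6) = 1465 N·s/m, so ζ = c/c_c = 200/1465 = 0.1366.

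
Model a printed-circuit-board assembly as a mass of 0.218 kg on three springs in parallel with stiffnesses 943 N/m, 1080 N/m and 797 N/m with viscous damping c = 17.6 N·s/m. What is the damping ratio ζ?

0.355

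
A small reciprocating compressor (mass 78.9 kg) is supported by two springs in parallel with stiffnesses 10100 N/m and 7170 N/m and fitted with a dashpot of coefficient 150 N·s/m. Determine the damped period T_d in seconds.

0.426 s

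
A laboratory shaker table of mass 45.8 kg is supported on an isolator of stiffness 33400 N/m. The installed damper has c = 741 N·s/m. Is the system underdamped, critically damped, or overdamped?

c_c = 2√(k·m) = 2474 N·s/m; ζ = c/c_c = 741/2474 = 0.300.
Since ζ < 1 the system is underdamped.

underdamped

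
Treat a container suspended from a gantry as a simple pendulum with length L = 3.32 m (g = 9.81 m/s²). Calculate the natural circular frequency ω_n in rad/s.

1.72 rad/s

For a simple pendulum ω_n = √(g/L) = √(9.81/3.32) = √2.955 = 1.719 rad/s.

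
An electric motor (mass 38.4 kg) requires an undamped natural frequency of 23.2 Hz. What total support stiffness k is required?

816000 N/m

ω_n = 2πf_n = 2π × 23.2 = 145.8 rad/s.
k = m·ω_n² = 38.4 × 145.8² = 38.4 × 21250 = 816000 N/m.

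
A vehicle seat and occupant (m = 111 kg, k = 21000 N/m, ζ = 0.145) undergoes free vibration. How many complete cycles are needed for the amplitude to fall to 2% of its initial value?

Logarithmic decrement δ = 2πζ/√(1 − ζ²) = 2π × 0.1450/√(1 − 0.0210) = 0.9208.
x_n/x₀ = e^(−nδ) ≤ 0.02; take ln: n ≥ ln(1/0.02)/δ = 3.912/0.9208 = 4.249.
So 5 complete cycles are required.

5 cycles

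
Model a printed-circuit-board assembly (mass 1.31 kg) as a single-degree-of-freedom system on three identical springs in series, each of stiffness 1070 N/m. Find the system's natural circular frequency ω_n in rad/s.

16.5 rad/s

Series springs: 1/k_eq = 3/1070, so k_eq = 1070/3 = 356.7 N/m.
ω_n = √(k_eq/m) = √(356.7/1.31) = √272.3 = 16.50 rad/s.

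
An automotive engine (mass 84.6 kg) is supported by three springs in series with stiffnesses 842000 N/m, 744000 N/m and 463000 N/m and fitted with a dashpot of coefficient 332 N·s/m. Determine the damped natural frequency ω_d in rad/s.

50.2 rad/s

Series springs: 1/k_eq = 1/842000 + 1/744000 + 1/463000 = 4.692×10^-6, so k_eq = 213100 N/m.
ω_n = √(k_eq/m) = √(213100/84.6) = 50.19 rad/s.
Critical damping c_c = 2√(k_eq·m) = 2√(213100 × 84.6) = 8493 N·s/m, so ζ = c/c_c = 332/8493 = 0.03909.
ω_d = ω_n√(1 − ζ²) = 50.19 × √(1 − 0.00153) = 50.16 rad/s.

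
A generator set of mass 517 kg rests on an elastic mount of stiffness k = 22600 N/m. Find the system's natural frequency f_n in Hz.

1.05 Hz

ω_n = √(k/m) = √(22600/517) = √43.71 = 6.612 rad/s.
f_n = ω_n/(2π) = 6.612/6.283 = 1.052 Hz.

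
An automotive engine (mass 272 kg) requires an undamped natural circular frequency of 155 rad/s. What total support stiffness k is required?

k = m·ω_n² = 272 × 155.0² = 272 × 24020 = 6535000 N/m.

6530000 N/m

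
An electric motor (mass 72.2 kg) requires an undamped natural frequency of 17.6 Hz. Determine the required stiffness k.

ω_n = 2πf_n = 2π × 17.6 = 110.6 rad/s.
k = m·ω_n² = 72.2 × 110.6² = 72.2 × 12230 = 882900 N/m.

883000 N/m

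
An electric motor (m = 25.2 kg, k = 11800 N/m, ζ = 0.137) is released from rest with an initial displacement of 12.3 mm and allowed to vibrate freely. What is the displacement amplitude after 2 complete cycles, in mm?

2.16 mm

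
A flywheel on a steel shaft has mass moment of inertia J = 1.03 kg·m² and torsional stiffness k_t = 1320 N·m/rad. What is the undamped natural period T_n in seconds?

ω_n = √(k_t/J) = √(1320/1.03) = √1282 = 35.80 rad/s.
T_n = 2π/ω_n = 6.283/35.80 = 0.1755 s.

0.176 s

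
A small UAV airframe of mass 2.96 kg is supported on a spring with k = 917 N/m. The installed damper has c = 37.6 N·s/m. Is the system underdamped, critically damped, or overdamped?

underdamped

c_c = 2√(k·m) = 104.2 N·s/m; ζ = c/c_c = 37.6/104.2 = 0.361.
Since ζ < 1 the system is underdamped.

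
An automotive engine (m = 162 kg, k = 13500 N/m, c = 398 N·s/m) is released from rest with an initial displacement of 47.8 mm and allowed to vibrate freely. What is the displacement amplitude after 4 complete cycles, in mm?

1.57 mm

ζ = c/(2√(km)) = 398/(2√(13500 × 162)) = 398/2958 = 0.1346.
Logarithmic decrement δ = 2πζ/√(1 − ζ²) = 2π × 0.1346/√(1 − 0.0181) = 0.8533.
After n cycles, x_n/x₀ = e^(−nδ), so x_4 = 47.8 × e^(−4 × 0.8533) = 47.8 × 0.03294 = 1.575 mm.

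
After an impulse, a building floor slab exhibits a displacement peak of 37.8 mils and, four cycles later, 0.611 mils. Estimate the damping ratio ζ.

0.162

Logarithmic decrement δ = (1/n)·ln(x₀/x_n) = (1/4)·ln(37.8/0.611) = (1/4)·ln(61.87) = 1.031.
ζ = δ/√(4π² + δ²) = 1.031/√(39.48 + 1.06) = 1.031/6.367 = 0.1620.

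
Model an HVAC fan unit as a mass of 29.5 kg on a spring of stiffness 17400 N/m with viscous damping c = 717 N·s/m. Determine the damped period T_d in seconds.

0.299 s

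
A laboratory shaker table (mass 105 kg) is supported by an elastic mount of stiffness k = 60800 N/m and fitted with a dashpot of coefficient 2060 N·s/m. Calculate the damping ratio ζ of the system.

0.408

ω_n = √(k/m) = √(60800/105) = 24.06 rad/s.
Critical damping c_c = 2√(k·m) = 2√(60800 × 105) = 5053 N·s/m, so ζ = c/c_c = 2060/5053 = 0.4077.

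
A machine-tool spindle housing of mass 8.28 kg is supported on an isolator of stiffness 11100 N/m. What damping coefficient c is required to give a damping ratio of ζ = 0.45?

c_c = 2√(k·m) = 2√(11100 × 8.28) = 606.3 N·s/m.
c = ζ·c_c = 0.45 × 606.3 = 272.8 N·s/m.

273 N·s/m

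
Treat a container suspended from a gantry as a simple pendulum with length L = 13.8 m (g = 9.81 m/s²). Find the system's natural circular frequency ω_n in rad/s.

For a simple pendulum ω_n = √(g/L) = √(9.81/13.8) = √0.7109 = 0.8431 rad/s.

0.843 rad/s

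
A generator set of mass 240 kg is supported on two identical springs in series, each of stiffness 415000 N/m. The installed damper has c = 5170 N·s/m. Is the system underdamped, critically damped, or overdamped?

Series springs: 1/k_eq = 2/415000, so k_eq = 415000/2 = 207500 N/m.
c_c = 2√(k_eq·m) = 14110 N·s/m; ζ = c/c_c = 5170/14110 = 0.366.
Since ζ < 1 the system is underdamped.

underdamped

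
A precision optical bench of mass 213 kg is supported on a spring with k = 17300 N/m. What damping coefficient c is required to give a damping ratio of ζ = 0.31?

1190 N·s/m

c_c = 2√(k·m) = 2√(17300 × 213) = 3839 N·s/m.
c = ζ·c_c = 0.31 × 3839 = 1190 N·s/m.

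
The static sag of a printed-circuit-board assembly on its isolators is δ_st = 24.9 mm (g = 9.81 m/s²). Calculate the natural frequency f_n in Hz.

3.16 Hz

ω_n = √(g/δ_st) = √(9.81/0.0249) = √394.0 = 19.85 rad/s.
f_n = ω_n/(2π) = 19.85/6.283 = 3.159 Hz.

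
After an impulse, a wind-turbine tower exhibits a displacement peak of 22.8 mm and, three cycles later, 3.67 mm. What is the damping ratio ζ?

0.0965

Logarithmic decrement δ = (1/n)·ln(x₀/x_n) = (1/3)·ln(22.8/3.67) = (1/3)·ln(6.213) = 0.6089.
ζ = δ/√(4π² + δ²) = 0.6089/√(39.48 + 0.371) = 0.6089/6.313 = 0.09645.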